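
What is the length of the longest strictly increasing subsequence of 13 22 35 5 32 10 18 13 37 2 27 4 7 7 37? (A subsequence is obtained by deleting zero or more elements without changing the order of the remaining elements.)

Let dp[i] be the longest increasing subsequence ending at position i. Then dp = [1, 2, 3, 1, 3, 2, 3, 3, 4, 1, 4, 2, 3, 3, 5].
The maximum is 5; one witness is 5, 10, 18, 27, 37 at positions 4,6,7,11,15.

5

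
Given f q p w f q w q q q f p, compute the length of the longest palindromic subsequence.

8

One longest palindromic subsequence is pfqqqqfp (positions 3,5,6,8,9,10,11,12); it reads the same forward and backward, and the interval DP gives dp[1][12] = 8.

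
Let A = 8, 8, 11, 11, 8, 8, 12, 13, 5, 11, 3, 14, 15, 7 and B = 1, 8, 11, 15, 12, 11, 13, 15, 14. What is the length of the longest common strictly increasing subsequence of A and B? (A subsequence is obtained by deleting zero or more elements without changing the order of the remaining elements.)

A longest common strictly increasing subsequence is 8, 11, 12, 13, 15 (length 5); it appears in order in both A and B, and no longer such subsequence exists.

5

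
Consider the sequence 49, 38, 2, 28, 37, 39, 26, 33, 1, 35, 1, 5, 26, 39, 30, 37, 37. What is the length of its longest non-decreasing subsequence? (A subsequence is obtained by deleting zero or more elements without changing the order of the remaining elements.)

7

Let dp[i] be the longest non-decreasing subsequence ending at position i. Then dp = [1, 1, 1, 2, 3, 4, 2, 3, 1, 4, 2, 3, 4, 5, 5, 6, 7].
The maximum is 7; one witness is 1, 1, 5, 26, 30, 37, 37 at positions 9,11,12,13,15,16,17.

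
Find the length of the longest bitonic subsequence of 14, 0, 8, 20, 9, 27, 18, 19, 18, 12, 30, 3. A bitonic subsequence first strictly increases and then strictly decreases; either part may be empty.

8

Let inc[i] be the LIS ending at i and dec[i] the longest strictly decreasing subsequence starting at i. inc = [1, 1, 2, 3, 3, 4, 4, 5, 4, 4, 6, 2], dec = [3, 1, 2, 5, 2, 5, 3, 4, 3, 2, 2, 1].
max_i inc[i]+dec[i]−1 = 8, with one witness 0, 8, 20, 27, 19, 18, 12, 3.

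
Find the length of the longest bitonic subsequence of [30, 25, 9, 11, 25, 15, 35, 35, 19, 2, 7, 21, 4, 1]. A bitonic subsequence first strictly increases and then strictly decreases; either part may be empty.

Let inc[i] be the LIS ending at i and dec[i] the longest strictly decreasing subsequence starting at i. inc = [1, 1, 1, 2, 3, 3, 4, 4, 4, 1, 2, 5, 2, 1], dec = [6, 5, 4, 4, 5, 4, 5, 5, 4, 2, 3, 3, 2, 1].
max_i inc[i]+dec[i]−1 = 8, with one witness 9, 11, 25, 35, 19, 7, 4, 1.

8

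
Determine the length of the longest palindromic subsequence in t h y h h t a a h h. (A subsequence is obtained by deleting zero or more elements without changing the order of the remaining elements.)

6

One longest palindromic subsequence is hhaahh (positions 2,4,7,8,9,10); it reads the same forward and backward, and the interval DP gives dp[1][10] = 6.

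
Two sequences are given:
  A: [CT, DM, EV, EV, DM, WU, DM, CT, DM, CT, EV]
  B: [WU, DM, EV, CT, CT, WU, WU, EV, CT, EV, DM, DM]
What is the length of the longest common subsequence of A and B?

A longest common subsequence is CT, EV, EV, DM, DM (length 5); the LCS DP confirms no longer common subsequence exists.

5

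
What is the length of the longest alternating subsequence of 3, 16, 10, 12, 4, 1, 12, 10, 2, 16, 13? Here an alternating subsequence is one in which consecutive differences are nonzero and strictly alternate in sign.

9

A longest alternating subsequence is 3, 16, 10, 12, 4, 12, 10, 16, 13 (positions 1,2,3,4,5,7,8,10,11); its 8 consecutive differences strictly alternate in sign, and length 9 is optimal.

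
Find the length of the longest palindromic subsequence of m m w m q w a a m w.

One longest palindromic subsequence is wmaamw (positions 3,4,7,8,9,10); it reads the same forward and backward, and the interval DP gives dp[1][10] = 6.

6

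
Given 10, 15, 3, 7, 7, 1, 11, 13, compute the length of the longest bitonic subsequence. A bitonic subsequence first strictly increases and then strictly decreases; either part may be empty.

One longest bitonic subsequence is 10, 15, 7, 1 (positions 1,2,5,6): it rises to 15 then falls. Length 4 is optimal.

4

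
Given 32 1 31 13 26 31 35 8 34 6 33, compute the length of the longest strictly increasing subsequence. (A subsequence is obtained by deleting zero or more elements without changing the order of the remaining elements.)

5

Scanning left to right, the best length ending at each element is: 32→1, 1→1, 31→2, 13→2, 26→3, 31→4, 35→5, 8→2, 34→5, 6→2, 33→5.
So the longest increasing subsequence has length 5, e.g. 1, 13, 26, 31, 35.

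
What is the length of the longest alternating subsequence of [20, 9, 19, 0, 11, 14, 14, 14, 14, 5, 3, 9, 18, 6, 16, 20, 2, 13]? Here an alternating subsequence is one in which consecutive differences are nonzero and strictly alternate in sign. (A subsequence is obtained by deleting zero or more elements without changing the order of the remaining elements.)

A longest alternating subsequence is 20, 9, 19, 0, 11, 5, 9, 6, 16, 2, 13 (positions 1,2,3,4,5,10,12,14,15,17,18); its 10 consecutive differences strictly alternate in sign, and length 11 is optimal.

11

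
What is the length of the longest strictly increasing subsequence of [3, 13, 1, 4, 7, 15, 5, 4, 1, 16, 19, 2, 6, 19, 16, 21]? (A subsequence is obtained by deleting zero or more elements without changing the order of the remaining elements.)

One longest increasing subsequence is 3, 4, 7, 15, 16, 19, 21 (positions 1,4,5,6,10,11,16), of length 7; no longer one exists.

7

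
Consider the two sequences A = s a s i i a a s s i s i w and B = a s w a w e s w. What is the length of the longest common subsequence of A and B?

5

A longest common subsequence is asasw (length 5); the LCS DP confirms no longer common subsequence exists.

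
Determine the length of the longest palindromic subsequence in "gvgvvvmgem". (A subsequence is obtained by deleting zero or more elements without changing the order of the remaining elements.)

One longest palindromic subsequence is gvvvvg (positions 1,2,4,5,6,8); it reads the same forward and backward, and the interval DP gives dp[1][10] = 6.

6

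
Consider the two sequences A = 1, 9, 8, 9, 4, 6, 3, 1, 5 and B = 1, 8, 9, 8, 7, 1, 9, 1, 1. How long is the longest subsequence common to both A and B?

5

A longest common subsequence is 1, 9, 8, 9, 1 (length 5); the LCS DP confirms no longer common subsequence exists.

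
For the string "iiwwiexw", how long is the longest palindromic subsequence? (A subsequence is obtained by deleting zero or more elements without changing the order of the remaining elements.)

4

One longest palindromic subsequence is iwwi (positions 2,3,4,5); it reads the same forward and backward, and the interval DP gives dp[1][8] = 4.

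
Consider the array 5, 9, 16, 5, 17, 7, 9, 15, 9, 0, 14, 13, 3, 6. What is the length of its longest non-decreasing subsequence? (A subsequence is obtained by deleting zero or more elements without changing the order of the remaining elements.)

6

Scanning left to right, the best length ending at each element is: 5→1, 9→2, 16→3, 5→2, 17→4, 7→3, 9→4, 15→5, 9→5, 0→1, 14→6, 13→6, 3→2, 6→3.
So the longest non-decreasing subsequence has length 6, e.g. 5, 5, 7, 9, 9, 14.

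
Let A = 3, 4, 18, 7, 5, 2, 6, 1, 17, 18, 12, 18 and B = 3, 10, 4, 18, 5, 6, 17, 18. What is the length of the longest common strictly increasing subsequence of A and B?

6

A longest common strictly increasing subsequence is 3, 4, 5, 6, 17, 18 (length 6); it appears in order in both A and B, and no longer such subsequence exists.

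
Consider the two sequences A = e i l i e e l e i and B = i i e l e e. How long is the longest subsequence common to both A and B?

Backtracking the LCS table gives one alignment: i (A2,B1) → i (A4,B2) → e (A5,B3) → e (A6,B5) → e (A8,B6).
So the longest common subsequence has length 5.

5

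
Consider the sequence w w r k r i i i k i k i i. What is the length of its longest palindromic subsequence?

Using dp[i][j] = 2 + dp[i+1][j−1] if the ends match, else max(dp[i+1][j], dp[i][j−1]):
dp[1][13] = 7. A witness is iikikii at positions 6,7,9,10,11,12,13.

7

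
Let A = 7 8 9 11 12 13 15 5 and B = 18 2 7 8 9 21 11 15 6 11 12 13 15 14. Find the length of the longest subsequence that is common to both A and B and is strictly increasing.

For each value that appears in both, track the longest common increasing run ending there.
The best achievable length is 7; one witness is 7, 8, 9, 11, 12, 13, 15 (A-positions 1,2,3,4,5,6,7, B-positions 3,4,5,7,11,12,13).

7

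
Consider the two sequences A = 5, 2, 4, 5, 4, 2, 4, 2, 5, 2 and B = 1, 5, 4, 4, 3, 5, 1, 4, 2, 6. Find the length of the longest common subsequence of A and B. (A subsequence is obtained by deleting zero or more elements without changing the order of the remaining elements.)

A longest common subsequence is 5, 4, 5, 4, 2 (length 5); the LCS DP confirms no longer common subsequence exists.

5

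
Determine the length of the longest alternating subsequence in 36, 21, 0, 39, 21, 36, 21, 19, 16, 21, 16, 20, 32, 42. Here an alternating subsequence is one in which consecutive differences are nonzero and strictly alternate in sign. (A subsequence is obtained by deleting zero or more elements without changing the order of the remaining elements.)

9

A longest alternating subsequence is 36, 21, 39, 21, 36, 19, 21, 16, 20 (positions 1,2,4,5,6,8,10,11,12); its 8 consecutive differences strictly alternate in sign, and length 9 is optimal.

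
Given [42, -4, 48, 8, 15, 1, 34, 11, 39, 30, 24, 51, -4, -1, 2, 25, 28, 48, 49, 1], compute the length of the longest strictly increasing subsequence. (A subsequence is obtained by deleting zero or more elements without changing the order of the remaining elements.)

Scanning left to right, the best length ending at each element is: 42→1, -4→1, 48→2, 8→2, 15→3, 1→2, 34→4, 11→3, 39→5, 30→4, 24→4, 51→6, -4→1, -1→2, 2→3, 25→5, 28→6, 48→7, 49→8, 1→3.
So the longest increasing subsequence has length 8, e.g. -4, 8, 15, 24, 25, 28, 48, 49.

8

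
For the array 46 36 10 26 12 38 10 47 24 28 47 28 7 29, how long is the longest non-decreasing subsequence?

6

Scanning left to right, the best length ending at each element is: 46→1, 36→1, 10→1, 26→2, 12→2, 38→3, 10→2, 47→4, 24→3, 28→4, 47→5, 28→5, 7→1, 29→6.
So the longest non-decreasing subsequence has length 6, e.g. 10, 12, 24, 28, 28, 29.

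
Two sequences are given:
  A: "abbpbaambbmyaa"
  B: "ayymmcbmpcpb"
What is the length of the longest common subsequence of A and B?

A longest common subsequence is abpb (length 4); the LCS DP confirms no longer common subsequence exists.

4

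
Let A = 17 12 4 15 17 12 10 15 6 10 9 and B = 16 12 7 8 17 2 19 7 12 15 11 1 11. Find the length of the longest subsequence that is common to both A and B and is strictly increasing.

A longest common strictly increasing subsequence is 12, 17 (length 2); it appears in order in both A and B, and no longer such subsequence exists.

2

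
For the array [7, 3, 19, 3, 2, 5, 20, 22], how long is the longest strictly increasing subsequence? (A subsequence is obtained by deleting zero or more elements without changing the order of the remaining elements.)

Let dp[i] be the longest increasing subsequence ending at position i. Then dp = [1, 1, 2, 1, 1, 2, 3, 4].
The maximum is 4; one witness is 7, 19, 20, 22 at positions 1,3,7,8.

4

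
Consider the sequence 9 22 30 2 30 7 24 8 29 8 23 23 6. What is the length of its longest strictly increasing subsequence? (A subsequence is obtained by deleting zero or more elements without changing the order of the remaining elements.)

Let dp[i] be the longest increasing subsequence ending at position i. Then dp = [1, 2, 3, 1, 3, 2, 3, 3, 4, 3, 4, 4, 2].
The maximum is 4; one witness is 9, 22, 24, 29 at positions 1,2,7,9.

4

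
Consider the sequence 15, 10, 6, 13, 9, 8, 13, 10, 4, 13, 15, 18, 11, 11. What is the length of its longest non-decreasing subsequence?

6

One longest non-decreasing subsequence is 10, 13, 13, 13, 15, 18 (positions 2,4,7,10,11,12), of length 6; no longer one exists.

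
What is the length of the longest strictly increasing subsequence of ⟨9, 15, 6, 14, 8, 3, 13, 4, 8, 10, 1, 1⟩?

4

Let dp[i] be the longest increasing subsequence ending at position i. Then dp = [1, 2, 1, 2, 2, 1, 3, 2, 3, 4, 1, 1].
The maximum is 4; one witness is 3, 4, 8, 10 at positions 6,8,9,10.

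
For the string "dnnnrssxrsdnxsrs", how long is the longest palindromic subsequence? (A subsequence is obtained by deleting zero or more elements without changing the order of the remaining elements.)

One longest palindromic subsequence is srsxsrs (positions 6,9,10,13,14,15,16); it reads the same forward and backward, and the interval DP gives dp[1][16] = 7.

7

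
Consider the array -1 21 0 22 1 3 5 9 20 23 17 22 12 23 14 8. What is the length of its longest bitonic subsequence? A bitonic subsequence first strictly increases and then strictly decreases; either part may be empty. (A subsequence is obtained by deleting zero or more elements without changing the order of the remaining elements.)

Let inc[i] be the LIS ending at i and dec[i] the longest strictly decreasing subsequence starting at i. inc = [1, 2, 2, 3, 3, 4, 5, 6, 7, 8, 7, 8, 7, 9, 8, 6], dec = [1, 5, 1, 5, 1, 1, 1, 2, 4, 4, 3, 3, 2, 3, 2, 1].
max_i inc[i]+dec[i]−1 = 11, with one witness -1, 0, 1, 3, 5, 9, 20, 23, 22, 14, 8.

11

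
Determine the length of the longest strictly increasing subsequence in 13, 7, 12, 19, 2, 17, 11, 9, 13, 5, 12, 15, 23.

Let dp[i] be the longest increasing subsequence ending at position i. Then dp = [1, 1, 2, 3, 1, 3, 2, 2, 3, 2, 3, 4, 5].
The maximum is 5; one witness is 7, 12, 13, 15, 23 at positions 2,3,9,12,13.

5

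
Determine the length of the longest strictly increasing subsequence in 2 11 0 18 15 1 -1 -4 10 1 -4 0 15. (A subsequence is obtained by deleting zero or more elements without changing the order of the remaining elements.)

Scanning left to right, the best length ending at each element is: 2→1, 11→2, 0→1, 18→3, 15→3, 1→2, -1→1, -4→1, 10→3, 1→2, -4→1, 0→2, 15→4.
So the longest increasing subsequence has length 4, e.g. 0, 1, 10, 15.

4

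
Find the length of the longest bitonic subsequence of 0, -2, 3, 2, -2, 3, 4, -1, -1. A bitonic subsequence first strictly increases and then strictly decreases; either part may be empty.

One longest bitonic subsequence is 0, 2, 3, 4, -1 (positions 1,4,6,7,9): it rises to 4 then falls. Length 5 is optimal.

5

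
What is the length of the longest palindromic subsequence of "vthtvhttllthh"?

Using dp[i][j] = 2 + dp[i+1][j−1] if the ends match, else max(dp[i+1][j], dp[i][j−1]):
dp[1][13] = 8. A witness is hhtllthh at positions 3,6,7,9,10,11,12,13.

8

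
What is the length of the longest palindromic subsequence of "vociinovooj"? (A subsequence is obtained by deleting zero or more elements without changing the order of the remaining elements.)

Using dp[i][j] = 2 + dp[i+1][j−1] if the ends match, else max(dp[i+1][j], dp[i][j−1]):
dp[1][11] = 6. A witness is voiiov at positions 1,2,4,5,7,8.

6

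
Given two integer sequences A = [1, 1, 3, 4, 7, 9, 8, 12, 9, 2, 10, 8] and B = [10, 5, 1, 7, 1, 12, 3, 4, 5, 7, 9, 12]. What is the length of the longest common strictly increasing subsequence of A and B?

For each value that appears in both, track the longest common increasing run ending there.
The best achievable length is 6; one witness is 1, 3, 4, 7, 9, 12 (A-positions 1,3,4,5,6,8, B-positions 3,7,8,10,11,12).

6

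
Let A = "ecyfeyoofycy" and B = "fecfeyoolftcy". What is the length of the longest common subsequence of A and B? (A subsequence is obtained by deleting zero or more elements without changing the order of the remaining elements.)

10

A longest common subsequence is ecfeyoofcy (length 10); the LCS DP confirms no longer common subsequence exists.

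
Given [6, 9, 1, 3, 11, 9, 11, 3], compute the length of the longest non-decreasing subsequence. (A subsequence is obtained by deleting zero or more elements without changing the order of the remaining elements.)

One longest non-decreasing subsequence is 6, 9, 11, 11 (positions 1,2,5,7), of length 4; no longer one exists.

4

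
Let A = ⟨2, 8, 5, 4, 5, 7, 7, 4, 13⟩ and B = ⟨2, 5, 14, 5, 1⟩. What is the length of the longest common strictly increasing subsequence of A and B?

2

For each value that appears in both, track the longest common increasing run ending there.
The best achievable length is 2; one witness is 2, 5 (A-positions 1,3, B-positions 1,2).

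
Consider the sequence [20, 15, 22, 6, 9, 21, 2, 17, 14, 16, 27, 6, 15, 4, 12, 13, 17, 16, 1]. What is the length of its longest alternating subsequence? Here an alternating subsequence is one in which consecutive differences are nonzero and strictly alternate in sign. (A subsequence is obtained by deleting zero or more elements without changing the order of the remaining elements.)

Track the best alternating length ending on an up-step vs a down-step at each position: up/down = 1/1, 1/2, 3/1, 1/4, 5/4, 5/4, 1/6, 7/6, 7/8, 9/8, 9/1, 7/10, 11/10, 7/12, 13/12, 13/12, 13/10, 13/14, 1/14.
The maximum over both is 14; one such subsequence is 20, 15, 22, 6, 9, 2, 17, 14, 16, 6, 15, 4, 17, 16.

14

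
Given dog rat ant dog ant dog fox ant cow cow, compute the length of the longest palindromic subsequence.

5

Using dp[i][j] = 2 + dp[i+1][j−1] if the ends match, else max(dp[i+1][j], dp[i][j−1]):
dp[1][10] = 5. A witness is ant dog ant dog ant at positions 3,4,5,6,8.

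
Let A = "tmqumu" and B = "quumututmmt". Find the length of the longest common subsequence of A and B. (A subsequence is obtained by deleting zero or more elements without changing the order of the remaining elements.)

A longest common subsequence is qumu (length 4); the LCS DP confirms no longer common subsequence exists.

4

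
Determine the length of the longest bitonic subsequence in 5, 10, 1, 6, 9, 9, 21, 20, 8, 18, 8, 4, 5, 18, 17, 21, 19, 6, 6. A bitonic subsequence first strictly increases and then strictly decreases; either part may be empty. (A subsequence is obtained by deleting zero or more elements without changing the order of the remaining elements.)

Let inc[i] be the LIS ending at i and dec[i] the longest strictly decreasing subsequence starting at i. inc = [1, 2, 1, 2, 3, 3, 4, 4, 3, 4, 3, 2, 3, 4, 4, 5, 5, 4, 4], dec = [2, 4, 1, 2, 3, 3, 5, 4, 2, 3, 2, 1, 1, 3, 2, 3, 2, 1, 1].
max_i inc[i]+dec[i]−1 = 8, with one witness 5, 6, 9, 21, 20, 18, 17, 6.

8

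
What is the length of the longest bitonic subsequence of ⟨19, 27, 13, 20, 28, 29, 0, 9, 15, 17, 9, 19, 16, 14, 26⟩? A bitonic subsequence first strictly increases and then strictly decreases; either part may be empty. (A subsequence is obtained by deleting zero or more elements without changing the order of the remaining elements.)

7

Let inc[i] be the LIS ending at i and dec[i] the longest strictly decreasing subsequence starting at i. inc = [1, 2, 1, 2, 3, 4, 1, 2, 3, 4, 2, 5, 4, 3, 6], dec = [4, 5, 2, 4, 4, 4, 1, 1, 2, 3, 1, 3, 2, 1, 1].
max_i inc[i]+dec[i]−1 = 7, with one witness 19, 27, 28, 29, 19, 16, 14.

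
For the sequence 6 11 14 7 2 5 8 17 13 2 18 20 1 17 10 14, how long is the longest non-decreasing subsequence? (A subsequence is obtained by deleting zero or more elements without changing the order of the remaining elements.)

6

Scanning left to right, the best length ending at each element is: 6→1, 11→2, 14→3, 7→2, 2→1, 5→2, 8→3, 17→4, 13→4, 2→2, 18→5, 20→6, 1→1, 17→5, 10→4, 14→5.
So the longest non-decreasing subsequence has length 6, e.g. 6, 11, 14, 17, 18, 20.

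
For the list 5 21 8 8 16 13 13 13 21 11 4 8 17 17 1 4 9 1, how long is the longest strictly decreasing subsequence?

7

Let dp[i] be the longest decreasing subsequence ending at position i. Then dp = [1, 1, 2, 2, 2, 3, 3, 3, 1, 4, 5, 5, 2, 2, 6, 6, 5, 7].
The maximum is 7; one witness is 21, 16, 13, 11, 8, 4, 1 at positions 2,5,6,10,12,16,18.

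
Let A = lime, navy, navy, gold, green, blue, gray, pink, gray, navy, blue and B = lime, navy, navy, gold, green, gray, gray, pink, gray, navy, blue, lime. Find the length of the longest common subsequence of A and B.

Backtracking the LCS table gives one alignment: lime (A1,B1) → navy (A2,B2) → navy (A3,B3) → gold (A4,B4) → green (A5,B5) → gray (A7,B7) → pink (A8,B8) → gray (A9,B9) → navy (A10,B10) → blue (A11,B11).
So the longest common subsequence has length 10.

10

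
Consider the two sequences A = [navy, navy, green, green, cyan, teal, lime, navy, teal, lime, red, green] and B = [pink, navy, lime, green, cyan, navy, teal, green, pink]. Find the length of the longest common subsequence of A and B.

A longest common subsequence is navy, green, cyan, navy, teal, green (length 6); the LCS DP confirms no longer common subsequence exists.

6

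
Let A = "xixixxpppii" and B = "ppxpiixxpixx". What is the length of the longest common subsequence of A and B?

Backtracking the LCS table gives one alignment: x (A1,B3) → i (A2,B5) → i (A4,B6) → x (A5,B7) → x (A6,B8) → p (A9,B9) → i (A10,B10).
So the longest common subsequence has length 7.

7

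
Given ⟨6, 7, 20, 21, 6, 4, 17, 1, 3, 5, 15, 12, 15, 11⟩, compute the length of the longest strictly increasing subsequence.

Let dp[i] be the longest increasing subsequence ending at position i. Then dp = [1, 2, 3, 4, 1, 1, 3, 1, 2, 3, 4, 4, 5, 4].
The maximum is 5; one witness is 1, 3, 5, 12, 15 at positions 8,9,10,12,13.

5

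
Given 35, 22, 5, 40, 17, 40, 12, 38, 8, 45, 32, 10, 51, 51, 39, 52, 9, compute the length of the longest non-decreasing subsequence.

7

Scanning left to right, the best length ending at each element is: 35→1, 22→1, 5→1, 40→2, 17→2, 40→3, 12→2, 38→3, 8→2, 45→4, 32→3, 10→3, 51→5, 51→6, 39→4, 52→7, 9→3.
So the longest non-decreasing subsequence has length 7, e.g. 35, 40, 40, 45, 51, 51, 52.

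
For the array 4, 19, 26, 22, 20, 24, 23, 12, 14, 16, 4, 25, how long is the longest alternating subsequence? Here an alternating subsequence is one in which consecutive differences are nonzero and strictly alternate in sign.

Track the best alternating length ending on an up-step vs a down-step at each position: up/down = 1/1, 2/1, 2/1, 2/3, 2/3, 4/3, 4/5, 2/5, 6/5, 6/5, 1/7, 8/3.
The maximum over both is 8; one such subsequence is 4, 26, 22, 24, 12, 14, 4, 25.

8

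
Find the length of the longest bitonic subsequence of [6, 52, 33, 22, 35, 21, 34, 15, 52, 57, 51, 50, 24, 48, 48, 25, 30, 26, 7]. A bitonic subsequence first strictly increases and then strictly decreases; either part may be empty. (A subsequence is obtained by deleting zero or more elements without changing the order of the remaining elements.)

Let inc[i] be the LIS ending at i and dec[i] the longest strictly decreasing subsequence starting at i. inc = [1, 2, 2, 2, 3, 2, 3, 2, 4, 5, 4, 4, 3, 4, 4, 4, 5, 5, 2], dec = [1, 7, 5, 4, 5, 3, 4, 2, 7, 7, 6, 5, 2, 4, 4, 2, 3, 2, 1].
max_i inc[i]+dec[i]−1 = 11, with one witness 6, 33, 35, 52, 57, 51, 50, 48, 30, 26, 7.

11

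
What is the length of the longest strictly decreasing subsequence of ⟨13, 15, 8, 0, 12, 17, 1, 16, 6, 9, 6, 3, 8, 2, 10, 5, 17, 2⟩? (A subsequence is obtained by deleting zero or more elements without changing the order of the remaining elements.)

Scanning left to right, the best length ending at each element is: 13→1, 15→1, 8→2, 0→3, 12→2, 17→1, 1→3, 16→2, 6→3, 9→3, 6→4, 3→5, 8→4, 2→6, 10→3, 5→5, 17→1, 2→6.
So the longest decreasing subsequence has length 6, e.g. 13, 12, 9, 6, 3, 2.

6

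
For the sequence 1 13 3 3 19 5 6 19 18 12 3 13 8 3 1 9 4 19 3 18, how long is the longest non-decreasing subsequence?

Let dp[i] be the longest non-decreasing subsequence ending at position i. Then dp = [1, 2, 2, 3, 4, 4, 5, 6, 6, 6, 4, 7, 6, 5, 2, 7, 6, 8, 6, 8].
The maximum is 8; one witness is 1, 3, 3, 5, 6, 12, 13, 19 at positions 1,3,4,6,7,10,12,18.

8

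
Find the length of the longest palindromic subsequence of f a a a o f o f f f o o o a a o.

11

One longest palindromic subsequence is aaoofffooaa (positions 3,4,5,7,8,9,10,12,13,14,15); it reads the same forward and backward, and the interval DP gives dp[1][16] = 11.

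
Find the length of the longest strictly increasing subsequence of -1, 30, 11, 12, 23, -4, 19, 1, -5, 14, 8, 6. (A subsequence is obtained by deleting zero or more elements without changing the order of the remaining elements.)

Let dp[i] be the longest increasing subsequence ending at position i. Then dp = [1, 2, 2, 3, 4, 1, 4, 2, 1, 4, 3, 3].
The maximum is 4; one witness is -1, 11, 12, 23 at positions 1,3,4,5.

4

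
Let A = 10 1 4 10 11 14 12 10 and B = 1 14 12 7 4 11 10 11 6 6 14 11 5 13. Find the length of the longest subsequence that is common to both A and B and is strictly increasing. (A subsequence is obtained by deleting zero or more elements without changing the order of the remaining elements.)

5

A longest common strictly increasing subsequence is 1, 4, 10, 11, 14 (length 5); it appears in order in both A and B, and no longer such subsequence exists.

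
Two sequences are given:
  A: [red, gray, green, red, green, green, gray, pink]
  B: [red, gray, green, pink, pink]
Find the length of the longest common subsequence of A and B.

4

Backtracking the LCS table gives one alignment: red (A1,B1) → gray (A2,B2) → green (A3,B3) → pink (A8,B5).
So the longest common subsequence has length 4.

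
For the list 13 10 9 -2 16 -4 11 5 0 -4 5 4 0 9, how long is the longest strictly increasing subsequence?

Scanning left to right, the best length ending at each element is: 13→1, 10→1, 9→1, -2→1, 16→2, -4→1, 11→2, 5→2, 0→2, -4→1, 5→3, 4→3, 0→2, 9→4.
So the longest increasing subsequence has length 4, e.g. -2, 0, 5, 9.

4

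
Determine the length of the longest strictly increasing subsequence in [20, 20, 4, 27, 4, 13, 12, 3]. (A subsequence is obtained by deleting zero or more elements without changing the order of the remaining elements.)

Let dp[i] be the longest increasing subsequence ending at position i. Then dp = [1, 1, 1, 2, 1, 2, 2, 1].
The maximum is 2; one witness is 20, 27 at positions 1,4.

2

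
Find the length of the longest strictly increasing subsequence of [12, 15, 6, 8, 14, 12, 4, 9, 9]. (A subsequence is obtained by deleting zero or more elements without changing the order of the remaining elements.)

One longest increasing subsequence is 6, 8, 14 (positions 3,4,5), of length 3; no longer one exists.

3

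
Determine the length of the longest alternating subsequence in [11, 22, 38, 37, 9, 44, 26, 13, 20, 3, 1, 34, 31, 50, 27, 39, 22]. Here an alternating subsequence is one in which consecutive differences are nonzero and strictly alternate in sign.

13

A longest alternating subsequence is 11, 38, 37, 44, 13, 20, 3, 34, 31, 50, 27, 39, 22 (positions 1,3,4,6,8,9,10,12,13,14,15,16,17); its 12 consecutive differences strictly alternate in sign, and length 13 is optimal.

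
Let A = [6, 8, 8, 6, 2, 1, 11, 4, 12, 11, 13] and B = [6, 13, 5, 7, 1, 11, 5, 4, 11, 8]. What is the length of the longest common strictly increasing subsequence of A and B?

For each value that appears in both, track the longest common increasing run ending there.
The best achievable length is 3; one witness is 1, 4, 11 (A-positions 6,8,10, B-positions 5,8,9).

3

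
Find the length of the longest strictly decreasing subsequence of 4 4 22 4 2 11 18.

3

Let dp[i] be the longest decreasing subsequence ending at position i. Then dp = [1, 1, 1, 2, 3, 2, 2].
The maximum is 3; one witness is 22, 4, 2 at positions 3,4,5.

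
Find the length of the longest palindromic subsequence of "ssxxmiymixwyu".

5

One longest palindromic subsequence is ximix (positions 4,6,8,9,10); it reads the same forward and backward, and the interval DP gives dp[1][13] = 5.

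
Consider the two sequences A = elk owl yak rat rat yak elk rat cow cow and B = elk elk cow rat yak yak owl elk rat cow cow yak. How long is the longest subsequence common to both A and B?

A longest common subsequence is elk, yak, yak, elk, rat, cow, cow (length 7); the LCS DP confirms no longer common subsequence exists.

7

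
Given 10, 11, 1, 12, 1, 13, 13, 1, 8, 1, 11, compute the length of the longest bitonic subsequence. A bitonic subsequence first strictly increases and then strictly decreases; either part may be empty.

6

One longest bitonic subsequence is 10, 11, 12, 13, 8, 1 (positions 1,2,4,6,9,10): it rises to 13 then falls. Length 6 is optimal.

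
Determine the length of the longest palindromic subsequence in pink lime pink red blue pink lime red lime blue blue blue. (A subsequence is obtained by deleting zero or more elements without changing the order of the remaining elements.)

5

One longest palindromic subsequence is blue lime red lime blue (positions 5,7,8,9,12); it reads the same forward and backward, and the interval DP gives dp[1][12] = 5.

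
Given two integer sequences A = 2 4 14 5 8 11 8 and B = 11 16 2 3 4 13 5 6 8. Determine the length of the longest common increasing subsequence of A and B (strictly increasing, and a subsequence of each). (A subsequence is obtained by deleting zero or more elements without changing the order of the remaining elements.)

For each value that appears in both, track the longest common increasing run ending there.
The best achievable length is 4; one witness is 2, 4, 5, 8 (A-positions 1,2,4,5, B-positions 3,5,7,9).

4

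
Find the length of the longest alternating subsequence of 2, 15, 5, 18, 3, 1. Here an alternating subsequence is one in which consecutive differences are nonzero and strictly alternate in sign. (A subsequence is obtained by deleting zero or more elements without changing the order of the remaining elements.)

5

Track the best alternating length ending on an up-step vs a down-step at each position: up/down = 1/1, 2/1, 2/3, 4/1, 2/5, 1/5.
The maximum over both is 5; one such subsequence is 2, 15, 5, 18, 3.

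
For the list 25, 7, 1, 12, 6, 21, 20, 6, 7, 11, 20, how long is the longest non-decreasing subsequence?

One longest non-decreasing subsequence is 1, 6, 6, 7, 11, 20 (positions 3,5,8,9,10,11), of length 6; no longer one exists.

6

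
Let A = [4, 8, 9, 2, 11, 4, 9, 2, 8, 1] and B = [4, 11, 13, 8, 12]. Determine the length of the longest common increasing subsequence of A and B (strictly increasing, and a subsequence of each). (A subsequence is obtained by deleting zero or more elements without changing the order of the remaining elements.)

2

A longest common strictly increasing subsequence is 4, 11 (length 2); it appears in order in both A and B, and no longer such subsequence exists.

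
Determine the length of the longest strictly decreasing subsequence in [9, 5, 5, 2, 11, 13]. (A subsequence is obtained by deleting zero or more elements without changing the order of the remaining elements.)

3

One longest decreasing subsequence is 9, 5, 2 (positions 1,2,4), of length 3; no longer one exists.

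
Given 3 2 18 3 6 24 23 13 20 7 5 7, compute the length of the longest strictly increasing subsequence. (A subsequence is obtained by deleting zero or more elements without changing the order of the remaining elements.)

5

Let dp[i] be the longest increasing subsequence ending at position i. Then dp = [1, 1, 2, 2, 3, 4, 4, 4, 5, 4, 3, 4].
The maximum is 5; one witness is 2, 3, 6, 13, 20 at positions 2,4,5,8,9.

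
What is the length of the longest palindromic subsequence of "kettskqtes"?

5

One longest palindromic subsequence is etqte (positions 2,3,7,8,9); it reads the same forward and backward, and the interval DP gives dp[1][10] = 5.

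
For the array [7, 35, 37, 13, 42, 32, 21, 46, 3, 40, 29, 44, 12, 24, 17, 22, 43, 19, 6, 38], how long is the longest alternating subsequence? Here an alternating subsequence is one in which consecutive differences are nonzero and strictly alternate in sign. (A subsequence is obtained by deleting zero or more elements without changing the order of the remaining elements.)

16

A longest alternating subsequence is 7, 35, 13, 42, 32, 46, 3, 40, 29, 44, 12, 24, 17, 22, 19, 38 (positions 1,2,4,5,6,8,9,10,11,12,13,14,15,16,18,20); its 15 consecutive differences strictly alternate in sign, and length 16 is optimal.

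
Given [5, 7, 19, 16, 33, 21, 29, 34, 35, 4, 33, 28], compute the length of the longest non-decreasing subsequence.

Scanning left to right, the best length ending at each element is: 5→1, 7→2, 19→3, 16→3, 33→4, 21→4, 29→5, 34→6, 35→7, 4→1, 33→6, 28→5.
So the longest non-decreasing subsequence has length 7, e.g. 5, 7, 19, 21, 29, 34, 35.

7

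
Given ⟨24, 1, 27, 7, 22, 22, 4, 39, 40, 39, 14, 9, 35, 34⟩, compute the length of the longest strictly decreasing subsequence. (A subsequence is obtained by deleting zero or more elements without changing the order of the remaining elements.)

4

Let dp[i] be the longest decreasing subsequence ending at position i. Then dp = [1, 2, 1, 2, 2, 2, 3, 1, 1, 2, 3, 4, 3, 4].
The maximum is 4; one witness is 24, 22, 14, 9 at positions 1,5,11,12.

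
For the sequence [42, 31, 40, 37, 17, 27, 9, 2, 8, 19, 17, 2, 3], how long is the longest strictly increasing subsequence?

One longest increasing subsequence is 2, 8, 19 (positions 8,9,10), of length 3; no longer one exists.

3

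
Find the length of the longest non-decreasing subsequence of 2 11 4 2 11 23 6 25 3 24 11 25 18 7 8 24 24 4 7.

7

Scanning left to right, the best length ending at each element is: 2→1, 11→2, 4→2, 2→2, 11→3, 23→4, 6→3, 25→5, 3→3, 24→5, 11→4, 25→6, 18→5, 7→4, 8→5, 24→6, 24→7, 4→4, 7→5.
So the longest non-decreasing subsequence has length 7, e.g. 2, 11, 11, 23, 24, 24, 24.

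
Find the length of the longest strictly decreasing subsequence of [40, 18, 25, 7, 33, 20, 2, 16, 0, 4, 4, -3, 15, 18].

One longest decreasing subsequence is 40, 18, 7, 2, 0, -3 (positions 1,2,4,7,9,12), of length 6; no longer one exists.

6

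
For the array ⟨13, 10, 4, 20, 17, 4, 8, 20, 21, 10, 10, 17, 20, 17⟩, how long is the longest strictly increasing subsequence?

5

Let dp[i] be the longest increasing subsequence ending at position i. Then dp = [1, 1, 1, 2, 2, 1, 2, 3, 4, 3, 3, 4, 5, 4].
The maximum is 5; one witness is 4, 8, 10, 17, 20 at positions 3,7,10,12,13.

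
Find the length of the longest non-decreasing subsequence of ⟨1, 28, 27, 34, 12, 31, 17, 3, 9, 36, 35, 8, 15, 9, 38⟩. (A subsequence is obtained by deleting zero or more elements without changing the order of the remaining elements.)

5

Let dp[i] be the longest non-decreasing subsequence ending at position i. Then dp = [1, 2, 2, 3, 2, 3, 3, 2, 3, 4, 4, 3, 4, 4, 5].
The maximum is 5; one witness is 1, 28, 34, 36, 38 at positions 1,2,4,10,15.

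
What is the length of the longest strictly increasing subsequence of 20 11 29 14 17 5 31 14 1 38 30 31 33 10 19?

6

Let dp[i] be the longest increasing subsequence ending at position i. Then dp = [1, 1, 2, 2, 3, 1, 4, 2, 1, 5, 4, 5, 6, 2, 4].
The maximum is 6; one witness is 11, 14, 17, 30, 31, 33 at positions 2,4,5,11,12,13.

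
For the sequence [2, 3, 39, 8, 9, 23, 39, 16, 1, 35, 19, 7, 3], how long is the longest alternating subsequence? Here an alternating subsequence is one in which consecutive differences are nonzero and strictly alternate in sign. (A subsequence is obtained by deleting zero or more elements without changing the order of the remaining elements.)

7

A longest alternating subsequence is 2, 39, 8, 23, 16, 35, 19 (positions 1,3,4,6,8,10,11); its 6 consecutive differences strictly alternate in sign, and length 7 is optimal.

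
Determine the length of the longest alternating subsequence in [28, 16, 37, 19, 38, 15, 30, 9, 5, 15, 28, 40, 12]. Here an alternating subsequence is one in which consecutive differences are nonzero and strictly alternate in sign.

10

A longest alternating subsequence is 28, 16, 37, 19, 38, 15, 30, 9, 15, 12 (positions 1,2,3,4,5,6,7,8,10,13); its 9 consecutive differences strictly alternate in sign, and length 10 is optimal.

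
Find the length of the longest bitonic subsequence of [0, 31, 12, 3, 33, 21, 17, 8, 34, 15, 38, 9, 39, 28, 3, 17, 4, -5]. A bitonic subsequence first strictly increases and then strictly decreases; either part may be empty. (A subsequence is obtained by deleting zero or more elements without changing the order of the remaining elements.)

One longest bitonic subsequence is 0, 31, 33, 34, 38, 39, 28, 17, 4, -5 (positions 1,2,5,9,11,13,14,16,17,18): it rises to 39 then falls. Length 10 is optimal.

10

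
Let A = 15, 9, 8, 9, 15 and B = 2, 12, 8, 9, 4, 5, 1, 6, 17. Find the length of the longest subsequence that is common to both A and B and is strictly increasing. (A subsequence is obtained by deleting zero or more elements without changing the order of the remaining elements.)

For each value that appears in both, track the longest common increasing run ending there.
The best achievable length is 2; one witness is 8, 9 (A-positions 3,4, B-positions 3,4).

2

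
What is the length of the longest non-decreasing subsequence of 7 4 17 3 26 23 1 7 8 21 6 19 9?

Let dp[i] be the longest non-decreasing subsequence ending at position i. Then dp = [1, 1, 2, 1, 3, 3, 1, 2, 3, 4, 2, 4, 4].
The maximum is 4; one witness is 7, 7, 8, 21 at positions 1,8,9,10.

4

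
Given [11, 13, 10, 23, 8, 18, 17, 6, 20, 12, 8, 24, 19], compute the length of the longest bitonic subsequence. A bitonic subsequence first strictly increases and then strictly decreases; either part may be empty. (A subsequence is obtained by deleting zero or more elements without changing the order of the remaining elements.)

Let inc[i] be the LIS ending at i and dec[i] the longest strictly decreasing subsequence starting at i. inc = [1, 2, 1, 3, 1, 3, 3, 1, 4, 2, 2, 5, 4], dec = [4, 4, 3, 5, 2, 4, 3, 1, 3, 2, 1, 2, 1].
max_i inc[i]+dec[i]−1 = 7, with one witness 11, 13, 23, 18, 17, 12, 8.

7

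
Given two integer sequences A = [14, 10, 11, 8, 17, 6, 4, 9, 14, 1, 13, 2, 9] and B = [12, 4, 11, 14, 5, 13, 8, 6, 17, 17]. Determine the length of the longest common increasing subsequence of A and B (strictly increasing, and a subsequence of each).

For each value that appears in both, track the longest common increasing run ending there.
The best achievable length is 2; one witness is 4, 14 (A-positions 7,9, B-positions 2,4).

2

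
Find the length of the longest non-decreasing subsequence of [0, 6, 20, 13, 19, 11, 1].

One longest non-decreasing subsequence is 0, 6, 13, 19 (positions 1,2,4,5), of length 4; no longer one exists.

4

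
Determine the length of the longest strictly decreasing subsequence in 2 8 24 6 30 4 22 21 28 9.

4

Let dp[i] be the longest decreasing subsequence ending at position i. Then dp = [1, 1, 1, 2, 1, 3, 2, 3, 2, 4].
The maximum is 4; one witness is 24, 22, 21, 9 at positions 3,7,8,10.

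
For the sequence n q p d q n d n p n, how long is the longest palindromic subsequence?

One longest palindromic subsequence is npndnpn (positions 1,3,6,7,8,9,10); it reads the same forward and backward, and the interval DP gives dp[1][10] = 7.

7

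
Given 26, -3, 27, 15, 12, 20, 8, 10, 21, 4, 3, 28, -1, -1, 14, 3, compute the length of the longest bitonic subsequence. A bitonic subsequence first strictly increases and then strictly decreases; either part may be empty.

One longest bitonic subsequence is 26, 27, 15, 12, 10, 4, 3, -1 (positions 1,3,4,5,8,10,11,14): it rises to 27 then falls. Length 8 is optimal.

8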